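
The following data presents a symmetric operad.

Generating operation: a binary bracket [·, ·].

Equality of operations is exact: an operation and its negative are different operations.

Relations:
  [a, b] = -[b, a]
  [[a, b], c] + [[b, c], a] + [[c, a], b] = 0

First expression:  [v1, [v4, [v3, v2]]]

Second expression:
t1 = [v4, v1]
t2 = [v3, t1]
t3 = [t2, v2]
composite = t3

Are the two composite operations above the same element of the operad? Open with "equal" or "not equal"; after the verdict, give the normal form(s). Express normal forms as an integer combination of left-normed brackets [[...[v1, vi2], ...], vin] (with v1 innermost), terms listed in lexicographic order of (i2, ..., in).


not equal: they reduce to [[[v1, v2], v3], v4] - [[[v1, v3], v2], v4] - [[[v1, v4], v2], v3] + [[[v1, v4], v3], v2] and [[[v1, v4], v3], v2]

In normal form, the first expression is [[[v1, v2], v3], v4] - [[[v1, v3], v2], v4] - [[[v1, v4], v2], v3] + [[[v1, v4], v3], v2]
In normal form, the second expression is [[[v1, v4], v3], v2]
Distinct normal forms: not equal.


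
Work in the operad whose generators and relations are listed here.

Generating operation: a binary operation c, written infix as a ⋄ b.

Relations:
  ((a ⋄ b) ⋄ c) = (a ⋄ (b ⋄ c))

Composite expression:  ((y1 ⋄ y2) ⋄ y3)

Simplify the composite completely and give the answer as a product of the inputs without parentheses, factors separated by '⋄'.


y1 ⋄ y2 ⋄ y3

Key point: c is associative — brackets drop, the y-order remains.
(y1 ⋄ y2) unparenthesizes to y1 ⋄ y2
((y1 ⋄ y2) ⋄ y3) unparenthesizes to y1 ⋄ y2 ⋄ y3


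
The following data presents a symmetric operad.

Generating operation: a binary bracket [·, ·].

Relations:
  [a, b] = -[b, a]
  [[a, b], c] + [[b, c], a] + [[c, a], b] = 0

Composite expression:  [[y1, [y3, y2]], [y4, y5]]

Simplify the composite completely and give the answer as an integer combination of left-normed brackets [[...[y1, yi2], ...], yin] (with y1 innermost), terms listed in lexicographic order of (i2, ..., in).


-[[[[y1, y2], y3], y4], y5] + [[[[y1, y2], y3], y5], y4] + [[[[y1, y3], y2], y4], y5] - [[[[y1, y3], y2], y5], y4]

A multilinear Lie element is pinned by y1-initial words (y1 innermost).
Composite bracket: [[y1, [y3, y2]], [y4, y5]]
The bracket unfolds into 16 signed words via [a, b] = ab - ba (2^4 = 16).
Collect the words opening with y1:
  y1y2y3y4y5 appears with sign -1, giving the term -[[[[y1, y2], y3], y4], y5]
  y1y2y3y5y4 appears with sign +1, giving the term +[[[[y1, y2], y3], y5], y4]
  y1y3y2y4y5 appears with sign +1, giving the term +[[[[y1, y3], y2], y4], y5]
  y1y3y2y5y4 appears with sign -1, giving the term -[[[[y1, y3], y2], y5], y4]


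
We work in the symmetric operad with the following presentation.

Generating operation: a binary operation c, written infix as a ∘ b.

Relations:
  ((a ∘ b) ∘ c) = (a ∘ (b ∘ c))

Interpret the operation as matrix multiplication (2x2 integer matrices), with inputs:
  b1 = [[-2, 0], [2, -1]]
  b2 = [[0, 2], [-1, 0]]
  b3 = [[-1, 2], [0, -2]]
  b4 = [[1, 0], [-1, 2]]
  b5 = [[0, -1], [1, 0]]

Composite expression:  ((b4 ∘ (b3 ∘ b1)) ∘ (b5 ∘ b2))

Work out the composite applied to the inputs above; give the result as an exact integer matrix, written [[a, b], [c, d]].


[[6, -4], [-14, 12]]

(b3 ∘ b1) = [[6, -2], [-4, 2]]
(b4 ∘ (b3 ∘ b1)) = [[6, -2], [-14, 6]]
(b5 ∘ b2) = [[1, 0], [0, 2]]
((b4 ∘ (b3 ∘ b1)) ∘ (b5 ∘ b2)) = [[6, -4], [-14, 12]]


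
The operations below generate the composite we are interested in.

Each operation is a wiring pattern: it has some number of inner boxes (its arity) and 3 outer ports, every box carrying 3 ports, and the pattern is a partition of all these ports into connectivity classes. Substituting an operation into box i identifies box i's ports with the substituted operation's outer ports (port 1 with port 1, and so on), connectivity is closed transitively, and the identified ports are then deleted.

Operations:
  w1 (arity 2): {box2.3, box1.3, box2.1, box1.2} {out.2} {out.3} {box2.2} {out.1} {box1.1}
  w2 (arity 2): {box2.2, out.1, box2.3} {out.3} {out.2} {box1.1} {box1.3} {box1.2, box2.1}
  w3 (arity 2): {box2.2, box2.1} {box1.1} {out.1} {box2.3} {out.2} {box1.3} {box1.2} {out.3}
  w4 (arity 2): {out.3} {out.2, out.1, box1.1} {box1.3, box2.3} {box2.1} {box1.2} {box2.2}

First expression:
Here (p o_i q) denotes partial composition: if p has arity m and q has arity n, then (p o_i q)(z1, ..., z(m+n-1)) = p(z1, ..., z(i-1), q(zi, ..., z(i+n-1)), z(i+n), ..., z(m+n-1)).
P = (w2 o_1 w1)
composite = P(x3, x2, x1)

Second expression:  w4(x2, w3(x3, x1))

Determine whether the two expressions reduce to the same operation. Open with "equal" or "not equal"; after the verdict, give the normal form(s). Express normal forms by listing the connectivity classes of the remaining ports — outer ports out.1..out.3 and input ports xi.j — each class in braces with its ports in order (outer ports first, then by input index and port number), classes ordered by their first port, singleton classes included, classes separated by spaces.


not equal: they reduce to {out.1, x1.2, x1.3} {out.2} {out.3} {x1.1} {x2.1, x2.3, x3.2, x3.3} {x2.2} {x3.1} and {out.1, out.2, x2.1} {out.3} {x1.1, x1.2} {x1.3} {x2.2} {x2.3} {x3.1} {x3.2} {x3.3}


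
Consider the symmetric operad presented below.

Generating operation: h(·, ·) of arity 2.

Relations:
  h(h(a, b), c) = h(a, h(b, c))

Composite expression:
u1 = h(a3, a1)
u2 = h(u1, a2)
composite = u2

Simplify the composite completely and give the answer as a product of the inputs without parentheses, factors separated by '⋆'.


a3 ⋆ a1 ⋆ a2

All parenthesizations of h agree; list the a-inputs left to right.
h(a3, a1) unparenthesizes to a3 ⋆ a1
h(h(a3, a1), a2) unparenthesizes to a3 ⋆ a1 ⋆ a2


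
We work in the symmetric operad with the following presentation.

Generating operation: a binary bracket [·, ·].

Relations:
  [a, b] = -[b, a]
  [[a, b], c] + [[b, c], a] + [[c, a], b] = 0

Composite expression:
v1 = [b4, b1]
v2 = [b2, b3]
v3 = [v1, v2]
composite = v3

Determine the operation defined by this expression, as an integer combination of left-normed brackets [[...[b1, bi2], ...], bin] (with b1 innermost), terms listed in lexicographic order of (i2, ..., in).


-[[[b1, b4], b2], b3] + [[[b1, b4], b3], b2]

In the tensor algebra, words opening b1 carry the b1-anchored form.
Composite bracket: [[b4, b1], [b2, b3]]
Expanding via [a, b] = ab - ba: 8 signed words (2^3 = 8).
Words beginning with b1 determine it all:
  sign of b1b4b2b3 is -1, so it contributes -[[[b1, b4], b2], b3]
  sign of b1b4b3b2 is +1, so it contributes +[[[b1, b4], b3], b2]


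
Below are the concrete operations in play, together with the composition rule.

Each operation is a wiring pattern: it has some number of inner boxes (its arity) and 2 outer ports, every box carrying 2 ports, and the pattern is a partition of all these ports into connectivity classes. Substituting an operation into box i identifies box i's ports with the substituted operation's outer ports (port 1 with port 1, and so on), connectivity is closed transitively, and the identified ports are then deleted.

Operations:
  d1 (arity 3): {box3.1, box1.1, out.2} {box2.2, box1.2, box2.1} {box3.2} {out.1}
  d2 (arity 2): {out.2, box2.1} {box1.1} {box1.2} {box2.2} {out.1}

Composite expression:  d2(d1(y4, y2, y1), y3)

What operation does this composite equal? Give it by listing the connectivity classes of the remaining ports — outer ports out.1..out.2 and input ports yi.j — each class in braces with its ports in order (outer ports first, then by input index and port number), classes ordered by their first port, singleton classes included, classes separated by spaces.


Two ports join when wires chain via d2-identified ports.
after d1, the pattern on (y4, y2, y1) reads {out.1} {out.2, y1.1, y4.1} {y1.2} {y2.1, y2.2, y4.2} (out.j = its outer ports)
after d2, the pattern on (y4, y2, y1, y3) reads {out.1} {out.2, y3.1} {y1.1, y4.1} {y1.2} {y2.1, y2.2, y4.2} {y3.2} (out.j = its outer ports)

{out.1} {out.2, y3.1} {y1.1, y4.1} {y1.2} {y2.1, y2.2, y4.2} {y3.2}


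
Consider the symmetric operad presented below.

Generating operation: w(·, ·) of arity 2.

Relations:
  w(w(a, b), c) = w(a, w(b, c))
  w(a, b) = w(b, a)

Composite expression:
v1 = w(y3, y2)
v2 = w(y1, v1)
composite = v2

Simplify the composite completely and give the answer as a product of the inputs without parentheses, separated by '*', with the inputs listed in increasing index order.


y1 * y2 * y3


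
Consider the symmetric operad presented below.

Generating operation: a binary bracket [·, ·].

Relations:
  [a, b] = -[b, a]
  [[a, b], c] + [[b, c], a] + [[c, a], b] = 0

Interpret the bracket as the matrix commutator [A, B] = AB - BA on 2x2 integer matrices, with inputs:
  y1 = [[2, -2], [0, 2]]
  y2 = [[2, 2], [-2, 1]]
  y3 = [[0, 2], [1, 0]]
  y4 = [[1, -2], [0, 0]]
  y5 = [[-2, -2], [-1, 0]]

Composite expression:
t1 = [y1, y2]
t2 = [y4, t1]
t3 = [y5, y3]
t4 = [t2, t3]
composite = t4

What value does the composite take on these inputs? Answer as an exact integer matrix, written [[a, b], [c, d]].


[[36, 0], [0, -36]]

[y1, y2] = [[4, 2], [0, -4]]
[y4, [y1, y2]] = [[0, 18], [0, 0]]
[y5, y3] = [[0, -4], [2, 0]]
[[y4, [y1, y2]], [y5, y3]] = [[36, 0], [0, -36]]


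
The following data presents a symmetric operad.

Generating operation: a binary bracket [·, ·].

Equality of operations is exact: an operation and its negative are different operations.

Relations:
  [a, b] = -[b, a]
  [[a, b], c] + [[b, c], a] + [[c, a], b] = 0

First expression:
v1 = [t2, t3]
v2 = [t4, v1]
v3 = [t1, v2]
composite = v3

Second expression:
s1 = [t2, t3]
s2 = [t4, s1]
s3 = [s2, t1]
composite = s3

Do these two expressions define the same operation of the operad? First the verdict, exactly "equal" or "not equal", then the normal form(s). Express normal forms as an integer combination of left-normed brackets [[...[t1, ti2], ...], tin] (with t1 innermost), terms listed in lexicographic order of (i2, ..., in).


In normal form, the first expression is -[[[t1, t2], t3], t4] + [[[t1, t3], t2], t4] + [[[t1, t4], t2], t3] - [[[t1, t4], t3], t2]
In normal form, the second expression is [[[t1, t2], t3], t4] - [[[t1, t3], t2], t4] - [[[t1, t4], t2], t3] + [[[t1, t4], t3], t2]
The normal forms differ: not equal.

not equal; the first gives -[[[t1, t2], t3], t4] + [[[t1, t3], t2], t4] + [[[t1, t4], t2], t3] - [[[t1, t4], t3], t2] and the second [[[t1, t2], t3], t4] - [[[t1, t3], t2], t4] - [[[t1, t4], t2], t3] + [[[t1, t4], t3], t2]


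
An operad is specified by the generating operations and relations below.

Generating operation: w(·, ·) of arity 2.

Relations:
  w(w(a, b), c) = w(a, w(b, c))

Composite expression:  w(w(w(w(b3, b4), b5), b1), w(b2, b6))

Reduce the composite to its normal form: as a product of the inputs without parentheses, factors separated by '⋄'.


Key point: w is associative — brackets drop, the b-order remains.
w(b3, b4) unparenthesizes to b3 ⋄ b4
w(w(b3, b4), b5) unparenthesizes to b3 ⋄ b4 ⋄ b5
w(w(w(b3, b4), b5), b1) unparenthesizes to b3 ⋄ b4 ⋄ b5 ⋄ b1
w(b2, b6) unparenthesizes to b2 ⋄ b6
w(w(w(w(b3, b4), b5), b1), w(b2, b6)) unparenthesizes to b3 ⋄ b4 ⋄ b5 ⋄ b1 ⋄ b2 ⋄ b6

b3 ⋄ b4 ⋄ b5 ⋄ b1 ⋄ b2 ⋄ b6


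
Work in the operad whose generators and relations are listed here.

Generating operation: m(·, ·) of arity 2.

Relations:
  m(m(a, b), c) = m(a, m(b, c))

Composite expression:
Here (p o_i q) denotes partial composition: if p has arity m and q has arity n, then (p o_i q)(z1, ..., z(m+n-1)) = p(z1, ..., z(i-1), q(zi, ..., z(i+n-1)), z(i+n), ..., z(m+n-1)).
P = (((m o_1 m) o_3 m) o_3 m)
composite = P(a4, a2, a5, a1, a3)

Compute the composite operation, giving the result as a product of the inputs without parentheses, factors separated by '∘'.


Key point: m is associative — brackets drop, the a-order remains.
m(a4, a2) unparenthesizes to a4 ∘ a2
m(a5, a1) unparenthesizes to a5 ∘ a1
m(m(a5, a1), a3) unparenthesizes to a5 ∘ a1 ∘ a3
m(m(a4, a2), m(m(a5, a1), a3)) unparenthesizes to a4 ∘ a2 ∘ a5 ∘ a1 ∘ a3

a4 ∘ a2 ∘ a5 ∘ a1 ∘ a3


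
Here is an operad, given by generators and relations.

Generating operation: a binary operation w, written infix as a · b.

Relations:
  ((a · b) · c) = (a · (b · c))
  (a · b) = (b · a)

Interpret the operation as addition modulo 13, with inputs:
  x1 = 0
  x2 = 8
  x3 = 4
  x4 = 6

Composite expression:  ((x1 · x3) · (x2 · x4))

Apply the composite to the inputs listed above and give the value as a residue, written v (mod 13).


5 (mod 13)

(x1 · x3) = 4
(x2 · x4) = 1
((x1 · x3) · (x2 · x4)) = 5


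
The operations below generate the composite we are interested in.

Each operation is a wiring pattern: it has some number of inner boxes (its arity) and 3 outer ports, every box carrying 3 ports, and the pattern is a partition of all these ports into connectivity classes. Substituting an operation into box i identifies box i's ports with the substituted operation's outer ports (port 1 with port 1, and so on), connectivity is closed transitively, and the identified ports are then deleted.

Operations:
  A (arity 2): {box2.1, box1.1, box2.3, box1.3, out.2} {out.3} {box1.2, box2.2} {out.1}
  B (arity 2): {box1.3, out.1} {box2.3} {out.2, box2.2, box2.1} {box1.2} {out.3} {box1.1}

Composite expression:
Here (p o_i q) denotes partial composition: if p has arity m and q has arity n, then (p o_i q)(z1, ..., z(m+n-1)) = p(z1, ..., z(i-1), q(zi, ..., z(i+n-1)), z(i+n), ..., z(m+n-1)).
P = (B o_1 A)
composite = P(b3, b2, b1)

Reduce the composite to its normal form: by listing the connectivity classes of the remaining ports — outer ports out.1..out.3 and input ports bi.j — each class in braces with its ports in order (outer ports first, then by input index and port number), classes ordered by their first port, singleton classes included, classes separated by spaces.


Reachability decides: close wires over B-identified ports.
the subtree at A composes to {out.1} {out.2, b2.1, b2.3, b3.1, b3.3} {out.3} {b2.2, b3.2} on (b3, b2); out.j = own outer ports
the subtree at B composes to {out.1} {out.2, b1.1, b1.2} {out.3} {b1.3} {b2.1, b2.3, b3.1, b3.3} {b2.2, b3.2} on (b3, b2, b1); out.j = own outer ports

{out.1} {out.2, b1.1, b1.2} {out.3} {b1.3} {b2.1, b2.3, b3.1, b3.3} {b2.2, b3.2}


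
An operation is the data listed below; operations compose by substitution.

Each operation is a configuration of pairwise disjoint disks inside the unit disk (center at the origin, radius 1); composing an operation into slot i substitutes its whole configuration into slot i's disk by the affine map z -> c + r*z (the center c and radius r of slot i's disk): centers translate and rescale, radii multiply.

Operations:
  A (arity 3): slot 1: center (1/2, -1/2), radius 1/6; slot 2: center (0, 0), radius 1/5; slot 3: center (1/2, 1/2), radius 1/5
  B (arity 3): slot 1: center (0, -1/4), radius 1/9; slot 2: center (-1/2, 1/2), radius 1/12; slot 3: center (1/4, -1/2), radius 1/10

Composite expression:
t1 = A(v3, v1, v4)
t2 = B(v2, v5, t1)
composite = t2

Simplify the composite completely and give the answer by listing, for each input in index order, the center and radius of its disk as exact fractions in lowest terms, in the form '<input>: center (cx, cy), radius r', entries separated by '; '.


v1: center (1/4, -1/2), radius 1/50; v2: center (0, -1/4), radius 1/9; v3: center (3/10, -11/20), radius 1/60; v4: center (3/10, -9/20), radius 1/50; v5: center (-1/2, 1/2), radius 1/12

Only the slot chain above each v matters under B; compose those maps.
tracing v2 down its 1-map path: center (0, -1/4), radius 1/9
tracing v5 down its 1-map path: center (-1/2, 1/2), radius 1/12
tracing v3 down its 2-map path: center (3/10, -11/20), radius 1/60
tracing v1 down its 2-map path: center (1/4, -1/2), radius 1/50
tracing v4 down its 2-map path: center (3/10, -9/20), radius 1/50


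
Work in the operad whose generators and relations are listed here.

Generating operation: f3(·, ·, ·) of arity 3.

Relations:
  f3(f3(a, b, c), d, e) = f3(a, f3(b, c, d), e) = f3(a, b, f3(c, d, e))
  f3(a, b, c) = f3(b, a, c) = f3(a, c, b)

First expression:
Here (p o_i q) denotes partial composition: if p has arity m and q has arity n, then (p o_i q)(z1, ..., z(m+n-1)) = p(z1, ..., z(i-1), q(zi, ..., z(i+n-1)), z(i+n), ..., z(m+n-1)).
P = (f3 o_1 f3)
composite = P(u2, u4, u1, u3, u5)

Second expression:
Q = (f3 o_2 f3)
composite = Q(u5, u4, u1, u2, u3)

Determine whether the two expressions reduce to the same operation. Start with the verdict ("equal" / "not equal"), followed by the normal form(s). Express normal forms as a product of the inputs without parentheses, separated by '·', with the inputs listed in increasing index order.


equal: each reduces to u1 · u2 · u3 · u4 · u5

Normal form of the first expression: u1 · u2 · u3 · u4 · u5
Normal form of the second expression: u1 · u2 · u3 · u4 · u5
Same normal form: equal.


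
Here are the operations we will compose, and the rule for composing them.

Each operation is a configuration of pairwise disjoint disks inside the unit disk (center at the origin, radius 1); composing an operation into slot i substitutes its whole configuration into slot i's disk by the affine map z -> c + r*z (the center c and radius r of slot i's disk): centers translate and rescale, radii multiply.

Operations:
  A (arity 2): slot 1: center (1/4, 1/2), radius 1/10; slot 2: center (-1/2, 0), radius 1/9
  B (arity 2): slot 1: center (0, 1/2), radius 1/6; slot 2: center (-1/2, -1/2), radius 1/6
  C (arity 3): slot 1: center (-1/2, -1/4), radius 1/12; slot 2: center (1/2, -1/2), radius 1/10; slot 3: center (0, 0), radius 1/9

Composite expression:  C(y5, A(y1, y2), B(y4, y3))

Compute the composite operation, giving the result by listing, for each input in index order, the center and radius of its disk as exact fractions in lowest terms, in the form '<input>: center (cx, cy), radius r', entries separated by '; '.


y1: center (21/40, -9/20), radius 1/100; y2: center (9/20, -1/2), radius 1/90; y3: center (-1/18, -1/18), radius 1/54; y4: center (0, 1/18), radius 1/54; y5: center (-1/2, -1/4), radius 1/12


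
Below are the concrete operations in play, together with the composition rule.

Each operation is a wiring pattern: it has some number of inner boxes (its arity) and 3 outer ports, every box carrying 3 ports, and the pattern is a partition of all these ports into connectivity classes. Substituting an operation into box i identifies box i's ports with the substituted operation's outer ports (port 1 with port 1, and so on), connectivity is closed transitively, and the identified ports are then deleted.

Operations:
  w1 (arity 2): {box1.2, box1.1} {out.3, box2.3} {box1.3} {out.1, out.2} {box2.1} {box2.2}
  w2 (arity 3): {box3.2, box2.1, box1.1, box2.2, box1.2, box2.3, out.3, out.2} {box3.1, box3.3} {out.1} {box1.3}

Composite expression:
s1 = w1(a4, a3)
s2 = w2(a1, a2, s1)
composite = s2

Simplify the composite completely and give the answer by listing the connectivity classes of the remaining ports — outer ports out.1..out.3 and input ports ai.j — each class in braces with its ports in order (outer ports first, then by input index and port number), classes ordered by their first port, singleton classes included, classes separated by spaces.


{out.1} {out.2, out.3, a1.1, a1.2, a2.1, a2.2, a2.3, a3.3} {a1.3} {a3.1} {a3.2} {a4.1, a4.2} {a4.3}

Two ports join when wires chain via w2-identified ports.
w1 over (a4, a3) gives {out.1, out.2} {out.3, a3.3} {a3.1} {a3.2} {a4.1, a4.2} {a4.3}, out.j being that stage's outer ports
w2 over (a1, a2, a4, a3) gives {out.1} {out.2, out.3, a1.1, a1.2, a2.1, a2.2, a2.3, a3.3} {a1.3} {a3.1} {a3.2} {a4.1, a4.2} {a4.3}, out.j being that stage's outer ports


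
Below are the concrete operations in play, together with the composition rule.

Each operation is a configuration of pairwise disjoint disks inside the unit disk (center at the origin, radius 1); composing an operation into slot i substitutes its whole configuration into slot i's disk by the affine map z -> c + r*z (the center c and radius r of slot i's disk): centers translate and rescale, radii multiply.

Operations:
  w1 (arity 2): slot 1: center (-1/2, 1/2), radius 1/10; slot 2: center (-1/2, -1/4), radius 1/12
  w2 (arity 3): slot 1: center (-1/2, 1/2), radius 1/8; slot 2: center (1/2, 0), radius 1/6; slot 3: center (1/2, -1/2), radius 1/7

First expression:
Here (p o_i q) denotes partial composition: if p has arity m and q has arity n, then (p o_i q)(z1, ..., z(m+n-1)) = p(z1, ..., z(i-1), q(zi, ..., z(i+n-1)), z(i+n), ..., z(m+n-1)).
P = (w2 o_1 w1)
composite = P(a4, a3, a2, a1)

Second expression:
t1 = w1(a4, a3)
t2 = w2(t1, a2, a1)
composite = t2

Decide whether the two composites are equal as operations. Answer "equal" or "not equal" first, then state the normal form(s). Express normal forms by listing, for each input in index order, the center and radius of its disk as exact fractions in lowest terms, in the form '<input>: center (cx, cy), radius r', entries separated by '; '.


The first composite normalizes to a1: center (1/2, -1/2), radius 1/7; a2: center (1/2, 0), radius 1/6; a3: center (-9/16, 15/32), radius 1/96; a4: center (-9/16, 9/16), radius 1/80
The second composite normalizes to a1: center (1/2, -1/2), radius 1/7; a2: center (1/2, 0), radius 1/6; a3: center (-9/16, 15/32), radius 1/96; a4: center (-9/16, 9/16), radius 1/80
The normal forms match — equal.

equal; the common form is a1: center (1/2, -1/2), radius 1/7; a2: center (1/2, 0), radius 1/6; a3: center (-9/16, 15/32), radius 1/96; a4: center (-9/16, 9/16), radius 1/80


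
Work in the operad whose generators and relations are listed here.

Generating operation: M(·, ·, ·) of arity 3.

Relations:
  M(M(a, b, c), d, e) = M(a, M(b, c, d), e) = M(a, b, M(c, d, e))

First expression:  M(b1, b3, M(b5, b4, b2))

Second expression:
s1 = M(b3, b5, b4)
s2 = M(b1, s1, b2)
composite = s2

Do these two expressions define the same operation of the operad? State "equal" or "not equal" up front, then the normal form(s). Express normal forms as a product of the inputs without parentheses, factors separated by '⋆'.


The first expression, normalized: b1 ⋆ b3 ⋆ b5 ⋆ b4 ⋆ b2
The second expression, normalized: b1 ⋆ b3 ⋆ b5 ⋆ b4 ⋆ b2
Same normal form: equal.

equal — both sides give b1 ⋆ b3 ⋆ b5 ⋆ b4 ⋆ b2


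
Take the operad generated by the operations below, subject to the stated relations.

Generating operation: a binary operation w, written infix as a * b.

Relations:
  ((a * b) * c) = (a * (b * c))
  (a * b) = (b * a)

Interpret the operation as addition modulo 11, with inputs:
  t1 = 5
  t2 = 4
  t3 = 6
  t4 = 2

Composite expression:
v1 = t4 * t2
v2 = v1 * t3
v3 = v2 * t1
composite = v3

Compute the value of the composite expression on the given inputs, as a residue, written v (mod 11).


6 (mod 11)

(t4 * t2) = 6
((t4 * t2) * t3) = 1
(((t4 * t2) * t3) * t1) = 6


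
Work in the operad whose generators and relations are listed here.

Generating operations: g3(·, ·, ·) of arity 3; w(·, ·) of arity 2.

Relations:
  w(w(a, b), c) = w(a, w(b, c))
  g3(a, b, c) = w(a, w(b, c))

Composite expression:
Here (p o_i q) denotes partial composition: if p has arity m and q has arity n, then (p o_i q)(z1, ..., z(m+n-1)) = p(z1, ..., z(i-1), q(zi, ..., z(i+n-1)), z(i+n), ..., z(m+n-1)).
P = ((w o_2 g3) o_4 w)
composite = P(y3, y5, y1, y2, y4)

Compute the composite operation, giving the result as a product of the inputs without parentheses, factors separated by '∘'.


y3 ∘ y5 ∘ y1 ∘ y2 ∘ y4

Associativity of w dissolves the nesting; only the y-input order survives.
w(y2, y4) reduces to y2 ∘ y4
g3(y5, y1, w(y2, y4)) reduces to y5 ∘ y1 ∘ y2 ∘ y4
w(y3, g3(y5, y1, w(y2, y4))) reduces to y3 ∘ y5 ∘ y1 ∘ y2 ∘ y4


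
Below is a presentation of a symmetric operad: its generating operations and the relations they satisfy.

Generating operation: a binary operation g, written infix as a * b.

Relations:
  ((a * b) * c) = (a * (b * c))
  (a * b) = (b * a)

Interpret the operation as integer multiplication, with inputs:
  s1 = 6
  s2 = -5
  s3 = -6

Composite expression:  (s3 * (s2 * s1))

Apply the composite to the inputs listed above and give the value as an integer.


180

(s2 * s1) = -30
(s3 * (s2 * s1)) = 180


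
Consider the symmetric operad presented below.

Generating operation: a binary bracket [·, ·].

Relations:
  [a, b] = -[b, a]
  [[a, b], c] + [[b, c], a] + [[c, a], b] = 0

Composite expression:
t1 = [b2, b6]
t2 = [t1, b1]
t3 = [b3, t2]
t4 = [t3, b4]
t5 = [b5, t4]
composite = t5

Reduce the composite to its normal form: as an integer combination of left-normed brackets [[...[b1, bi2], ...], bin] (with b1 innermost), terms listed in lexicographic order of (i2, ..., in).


A multilinear Lie element is pinned by b1-initial words (b1 innermost).
Composite bracket: [b5, [[b3, [[b2, b6], b1]], b4]]
Under [a, b] = ab - ba we get 32 signed associative words (2^5 = 32).
Only words starting with b1 matter:
  from b1b2b6b3b4b5, sign -1: term -[[[[[b1, b2], b6], b3], b4], b5]
  from b1b6b2b3b4b5, sign +1: term +[[[[[b1, b6], b2], b3], b4], b5]

-[[[[[b1, b2], b6], b3], b4], b5] + [[[[[b1, b6], b2], b3], b4], b5]


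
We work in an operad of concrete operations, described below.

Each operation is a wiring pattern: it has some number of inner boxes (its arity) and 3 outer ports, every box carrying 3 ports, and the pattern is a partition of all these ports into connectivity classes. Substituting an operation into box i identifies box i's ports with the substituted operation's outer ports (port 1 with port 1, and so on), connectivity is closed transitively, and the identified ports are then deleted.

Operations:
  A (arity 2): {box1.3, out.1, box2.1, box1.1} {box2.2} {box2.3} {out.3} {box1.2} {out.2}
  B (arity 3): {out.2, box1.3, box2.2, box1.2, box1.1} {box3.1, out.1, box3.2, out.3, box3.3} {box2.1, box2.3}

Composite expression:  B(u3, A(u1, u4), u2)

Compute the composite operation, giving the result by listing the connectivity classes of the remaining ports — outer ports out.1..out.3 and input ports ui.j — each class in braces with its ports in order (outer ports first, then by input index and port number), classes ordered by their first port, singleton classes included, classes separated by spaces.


Reachability decides: close wires over B-identified ports.
after A, the pattern on (u1, u4) reads {out.1, u1.1, u1.3, u4.1} {out.2} {out.3} {u1.2} {u4.2} {u4.3} (out.j = its outer ports)
after B, the pattern on (u3, u1, u4, u2) reads {out.1, out.3, u2.1, u2.2, u2.3} {out.2, u3.1, u3.2, u3.3} {u1.1, u1.3, u4.1} {u1.2} {u4.2} {u4.3} (out.j = its outer ports)

{out.1, out.3, u2.1, u2.2, u2.3} {out.2, u3.1, u3.2, u3.3} {u1.1, u1.3, u4.1} {u1.2} {u4.2} {u4.3}


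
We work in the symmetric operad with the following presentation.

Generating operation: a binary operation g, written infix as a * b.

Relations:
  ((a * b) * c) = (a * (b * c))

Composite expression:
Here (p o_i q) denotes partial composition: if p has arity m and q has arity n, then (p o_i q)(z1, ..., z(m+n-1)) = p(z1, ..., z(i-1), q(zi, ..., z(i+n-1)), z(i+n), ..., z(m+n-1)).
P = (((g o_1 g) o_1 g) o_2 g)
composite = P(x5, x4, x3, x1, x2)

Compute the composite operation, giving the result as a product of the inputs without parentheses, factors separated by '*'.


x5 * x4 * x3 * x1 * x2

Associativity of g dissolves the nesting; only the x-input order survives.
(x4 * x3) unparenthesizes to x4 * x3
(x5 * (x4 * x3)) unparenthesizes to x5 * x4 * x3
((x5 * (x4 * x3)) * x1) unparenthesizes to x5 * x4 * x3 * x1
(((x5 * (x4 * x3)) * x1) * x2) unparenthesizes to x5 * x4 * x3 * x1 * x2


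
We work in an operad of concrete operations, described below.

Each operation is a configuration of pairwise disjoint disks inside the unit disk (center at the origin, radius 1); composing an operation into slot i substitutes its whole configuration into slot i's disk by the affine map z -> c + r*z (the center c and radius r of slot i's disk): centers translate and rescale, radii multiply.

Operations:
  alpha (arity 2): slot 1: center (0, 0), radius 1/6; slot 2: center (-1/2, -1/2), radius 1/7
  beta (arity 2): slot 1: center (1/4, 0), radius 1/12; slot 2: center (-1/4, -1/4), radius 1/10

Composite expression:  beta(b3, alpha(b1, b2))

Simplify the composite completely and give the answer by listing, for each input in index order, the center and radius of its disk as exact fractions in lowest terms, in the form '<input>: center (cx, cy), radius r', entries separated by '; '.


b1: center (-1/4, -1/4), radius 1/60; b2: center (-3/10, -3/10), radius 1/70; b3: center (1/4, 0), radius 1/12

Affine substitution under beta: radii multiply and b-centers shift.
input b3: applying the 1 nested substitution gives center (1/4, 0), radius 1/12
input b1: applying the 2 nested substitutions gives center (-1/4, -1/4), radius 1/60
input b2: applying the 2 nested substitutions gives center (-3/10, -3/10), radius 1/70


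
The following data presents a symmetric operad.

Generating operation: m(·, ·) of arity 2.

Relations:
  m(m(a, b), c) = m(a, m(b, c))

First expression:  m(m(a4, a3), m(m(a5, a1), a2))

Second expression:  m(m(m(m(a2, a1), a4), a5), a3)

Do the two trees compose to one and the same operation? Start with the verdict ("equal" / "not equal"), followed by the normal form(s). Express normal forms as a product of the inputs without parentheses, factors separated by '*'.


not equal; the first gives a4 * a3 * a5 * a1 * a2 and the second a2 * a1 * a4 * a5 * a3

The first expression, normalized: a4 * a3 * a5 * a1 * a2
The second expression, normalized: a2 * a1 * a4 * a5 * a3
The normal forms differ: not equal.


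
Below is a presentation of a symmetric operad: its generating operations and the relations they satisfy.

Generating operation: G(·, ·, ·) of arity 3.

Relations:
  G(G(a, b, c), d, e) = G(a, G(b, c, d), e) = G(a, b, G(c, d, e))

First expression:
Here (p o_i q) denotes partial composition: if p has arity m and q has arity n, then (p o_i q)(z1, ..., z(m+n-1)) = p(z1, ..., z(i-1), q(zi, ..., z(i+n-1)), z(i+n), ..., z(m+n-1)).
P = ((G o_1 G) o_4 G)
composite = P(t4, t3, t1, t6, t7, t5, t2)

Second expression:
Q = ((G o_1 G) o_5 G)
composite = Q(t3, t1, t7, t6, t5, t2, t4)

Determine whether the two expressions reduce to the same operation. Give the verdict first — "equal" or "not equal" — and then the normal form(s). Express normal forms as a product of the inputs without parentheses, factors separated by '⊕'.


The first expression reduces to t4 ⊕ t3 ⊕ t1 ⊕ t6 ⊕ t7 ⊕ t5 ⊕ t2
The second expression reduces to t3 ⊕ t1 ⊕ t7 ⊕ t6 ⊕ t5 ⊕ t2 ⊕ t4
Different reductions; not equal.

not equal: they reduce to t4 ⊕ t3 ⊕ t1 ⊕ t6 ⊕ t7 ⊕ t5 ⊕ t2 and t3 ⊕ t1 ⊕ t7 ⊕ t6 ⊕ t5 ⊕ t2 ⊕ t4


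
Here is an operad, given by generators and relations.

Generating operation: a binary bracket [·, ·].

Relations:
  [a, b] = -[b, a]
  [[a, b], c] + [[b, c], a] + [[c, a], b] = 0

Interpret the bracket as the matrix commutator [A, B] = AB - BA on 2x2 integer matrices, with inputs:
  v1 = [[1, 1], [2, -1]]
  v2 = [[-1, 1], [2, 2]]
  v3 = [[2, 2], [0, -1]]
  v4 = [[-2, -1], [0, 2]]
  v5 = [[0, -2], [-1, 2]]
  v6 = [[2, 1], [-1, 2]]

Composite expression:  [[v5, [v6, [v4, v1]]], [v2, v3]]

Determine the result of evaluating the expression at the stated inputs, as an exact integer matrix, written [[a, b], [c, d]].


[v4, v1] = [[-2, -2], [8, 2]]
[v6, [v4, v1]] = [[6, 4], [4, -6]]
[v5, [v6, [v4, v1]]] = [[-4, 16], [-4, 4]]
[v2, v3] = [[-4, -9], [6, 4]]
[[v5, [v6, [v4, v1]]], [v2, v3]] = [[60, 200], [80, -60]]

[[60, 200], [80, -60]]


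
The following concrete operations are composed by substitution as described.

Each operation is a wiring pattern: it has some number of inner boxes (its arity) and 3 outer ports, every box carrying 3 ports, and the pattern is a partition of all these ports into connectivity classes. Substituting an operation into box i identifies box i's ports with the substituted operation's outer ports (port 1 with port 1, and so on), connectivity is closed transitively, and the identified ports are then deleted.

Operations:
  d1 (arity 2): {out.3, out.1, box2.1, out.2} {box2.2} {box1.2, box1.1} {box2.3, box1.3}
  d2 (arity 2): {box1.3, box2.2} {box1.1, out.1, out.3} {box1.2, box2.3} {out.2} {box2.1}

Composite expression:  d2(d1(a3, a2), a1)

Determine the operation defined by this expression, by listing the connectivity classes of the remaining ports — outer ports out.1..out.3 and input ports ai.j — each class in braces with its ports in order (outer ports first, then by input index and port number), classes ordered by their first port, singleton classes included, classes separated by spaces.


{out.1, out.3, a1.2, a1.3, a2.1} {out.2} {a1.1} {a2.2} {a2.3, a3.3} {a3.1, a3.2}

Connectivity passes through glued d2-boundaries; trace each wire chain.
through d1, on inputs (a3, a2): {out.1, out.2, out.3, a2.1} {a2.2} {a2.3, a3.3} {a3.1, a3.2} (out.j = stage outer ports)
through d2, on inputs (a3, a2, a1): {out.1, out.3, a1.2, a1.3, a2.1} {out.2} {a1.1} {a2.2} {a2.3, a3.3} {a3.1, a3.2} (out.j = stage outer ports)


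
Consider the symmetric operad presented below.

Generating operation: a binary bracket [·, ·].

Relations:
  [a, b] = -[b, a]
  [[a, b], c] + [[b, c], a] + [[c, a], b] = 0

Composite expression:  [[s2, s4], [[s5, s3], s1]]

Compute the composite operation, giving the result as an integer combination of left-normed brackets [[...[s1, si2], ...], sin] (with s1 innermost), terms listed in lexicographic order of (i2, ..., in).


-[[[[s1, s3], s5], s2], s4] + [[[[s1, s3], s5], s4], s2] + [[[[s1, s5], s3], s2], s4] - [[[[s1, s5], s3], s4], s2]

In the tensor algebra, words opening s1 carry the s1-anchored form.
Composite bracket: [[s2, s4], [[s5, s3], s1]]
Under [a, b] = ab - ba we get 16 signed associative words (2^4 = 16).
Keep just the words that open with s1:
  the word s1s3s5s2s4 carries sign -1 and contributes -[[[[s1, s3], s5], s2], s4]
  the word s1s3s5s4s2 carries sign +1 and contributes +[[[[s1, s3], s5], s4], s2]
  the word s1s5s3s2s4 carries sign +1 and contributes +[[[[s1, s5], s3], s2], s4]
  the word s1s5s3s4s2 carries sign -1 and contributes -[[[[s1, s5], s3], s4], s2]


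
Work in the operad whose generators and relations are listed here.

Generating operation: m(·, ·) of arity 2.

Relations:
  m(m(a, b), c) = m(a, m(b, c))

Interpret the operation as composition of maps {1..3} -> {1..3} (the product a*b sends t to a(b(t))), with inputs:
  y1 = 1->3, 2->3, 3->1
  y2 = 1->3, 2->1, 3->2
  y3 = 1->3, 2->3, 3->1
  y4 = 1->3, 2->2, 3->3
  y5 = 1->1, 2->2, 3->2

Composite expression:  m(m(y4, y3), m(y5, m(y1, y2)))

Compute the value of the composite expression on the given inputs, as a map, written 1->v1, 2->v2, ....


m(y4, y3) = 1->3, 2->3, 3->3
m(y1, y2) = 1->1, 2->3, 3->3
m(y5, m(y1, y2)) = 1->1, 2->2, 3->2
m(m(y4, y3), m(y5, m(y1, y2))) = 1->3, 2->3, 3->3

1->3, 2->3, 3->3


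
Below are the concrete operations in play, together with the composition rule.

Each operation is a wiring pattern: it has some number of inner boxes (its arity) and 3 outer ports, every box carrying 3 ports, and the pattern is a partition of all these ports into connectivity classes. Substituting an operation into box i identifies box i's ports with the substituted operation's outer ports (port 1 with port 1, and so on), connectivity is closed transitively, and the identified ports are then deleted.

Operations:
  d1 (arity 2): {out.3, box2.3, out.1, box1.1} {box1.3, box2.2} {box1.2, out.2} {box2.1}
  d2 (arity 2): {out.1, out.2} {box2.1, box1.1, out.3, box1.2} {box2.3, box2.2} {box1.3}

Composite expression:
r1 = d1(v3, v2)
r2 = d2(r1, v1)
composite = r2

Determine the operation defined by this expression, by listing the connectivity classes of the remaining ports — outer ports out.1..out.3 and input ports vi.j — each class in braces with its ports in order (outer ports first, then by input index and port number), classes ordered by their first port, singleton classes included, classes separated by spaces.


{out.1, out.2} {out.3, v1.1, v2.3, v3.1, v3.2} {v1.2, v1.3} {v2.1} {v2.2, v3.3}

After gluing at d2, chains via deleted ports link the v-ports.
through d1, on inputs (v3, v2): {out.1, out.3, v2.3, v3.1} {out.2, v3.2} {v2.1} {v2.2, v3.3} (out.j = stage outer ports)
through d2, on inputs (v3, v2, v1): {out.1, out.2} {out.3, v1.1, v2.3, v3.1, v3.2} {v1.2, v1.3} {v2.1} {v2.2, v3.3} (out.j = stage outer ports)


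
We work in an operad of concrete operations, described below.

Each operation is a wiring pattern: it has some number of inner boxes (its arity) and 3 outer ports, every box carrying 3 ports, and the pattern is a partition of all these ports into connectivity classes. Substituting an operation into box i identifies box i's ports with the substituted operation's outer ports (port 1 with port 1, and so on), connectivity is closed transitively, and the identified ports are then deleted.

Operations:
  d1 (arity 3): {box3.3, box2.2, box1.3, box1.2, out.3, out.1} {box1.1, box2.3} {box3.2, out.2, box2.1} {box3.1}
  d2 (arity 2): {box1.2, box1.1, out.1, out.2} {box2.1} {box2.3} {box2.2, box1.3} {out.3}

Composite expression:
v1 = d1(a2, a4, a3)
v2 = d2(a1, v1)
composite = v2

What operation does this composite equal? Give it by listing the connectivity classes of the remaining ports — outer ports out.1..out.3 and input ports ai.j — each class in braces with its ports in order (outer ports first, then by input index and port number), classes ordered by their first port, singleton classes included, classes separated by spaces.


Reachability decides: close wires over d2-identified ports.
composing d1 on (a2, a4, a3), with out.j its own outer ports: {out.1, out.3, a2.2, a2.3, a3.3, a4.2} {out.2, a3.2, a4.1} {a2.1, a4.3} {a3.1}
composing d2 on (a1, a2, a4, a3), with out.j its own outer ports: {out.1, out.2, a1.1, a1.2} {out.3} {a1.3, a3.2, a4.1} {a2.1, a4.3} {a2.2, a2.3, a3.3, a4.2} {a3.1}

{out.1, out.2, a1.1, a1.2} {out.3} {a1.3, a3.2, a4.1} {a2.1, a4.3} {a2.2, a2.3, a3.3, a4.2} {a3.1}


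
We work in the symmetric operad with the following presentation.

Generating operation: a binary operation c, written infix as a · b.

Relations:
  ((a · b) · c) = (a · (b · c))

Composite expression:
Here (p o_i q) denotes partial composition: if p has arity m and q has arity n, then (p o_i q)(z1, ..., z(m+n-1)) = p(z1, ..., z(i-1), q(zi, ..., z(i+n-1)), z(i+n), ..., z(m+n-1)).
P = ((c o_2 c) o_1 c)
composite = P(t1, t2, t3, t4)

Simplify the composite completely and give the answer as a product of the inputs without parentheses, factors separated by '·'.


Every regrouping of c is equal, so read the t-inputs in written order.
(t1 · t2) reduces to t1 · t2
(t3 · t4) reduces to t3 · t4
((t1 · t2) · (t3 · t4)) reduces to t1 · t2 · t3 · t4

t1 · t2 · t3 · t4


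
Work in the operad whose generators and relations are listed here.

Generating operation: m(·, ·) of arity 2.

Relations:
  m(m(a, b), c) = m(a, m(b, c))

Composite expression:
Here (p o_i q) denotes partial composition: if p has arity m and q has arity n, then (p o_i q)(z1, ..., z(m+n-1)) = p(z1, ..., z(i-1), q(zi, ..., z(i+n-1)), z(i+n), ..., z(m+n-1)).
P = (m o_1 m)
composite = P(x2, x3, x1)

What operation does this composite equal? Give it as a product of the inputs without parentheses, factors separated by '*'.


x2 * x3 * x1

Under associativity of m, the answer is the x's in reading order.
m(x2, x3) reduces to x2 * x3
m(m(x2, x3), x1) reduces to x2 * x3 * x1


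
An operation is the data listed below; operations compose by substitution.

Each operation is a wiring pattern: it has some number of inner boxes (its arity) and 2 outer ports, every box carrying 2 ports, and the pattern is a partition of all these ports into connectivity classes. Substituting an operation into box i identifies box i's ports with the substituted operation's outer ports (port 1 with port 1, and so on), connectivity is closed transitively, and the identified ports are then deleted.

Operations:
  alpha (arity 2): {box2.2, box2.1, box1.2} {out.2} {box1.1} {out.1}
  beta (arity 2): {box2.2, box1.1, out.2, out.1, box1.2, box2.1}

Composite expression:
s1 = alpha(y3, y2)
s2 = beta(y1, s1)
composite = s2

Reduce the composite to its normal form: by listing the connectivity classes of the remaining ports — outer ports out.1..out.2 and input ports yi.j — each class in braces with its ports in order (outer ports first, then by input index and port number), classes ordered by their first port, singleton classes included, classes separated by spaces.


{out.1, out.2, y1.1, y1.2} {y2.1, y2.2, y3.2} {y3.1}
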